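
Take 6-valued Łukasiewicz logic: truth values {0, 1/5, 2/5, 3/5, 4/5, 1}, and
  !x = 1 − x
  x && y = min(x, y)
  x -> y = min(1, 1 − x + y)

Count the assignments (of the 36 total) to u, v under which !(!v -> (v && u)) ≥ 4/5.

value 1: 6 assignments (counts)
value 4/5: 1 assignment (counts)
value 3/5: 6 assignments
value 2/5: 2 assignments
value 1/5: 6 assignments
value 0: 15 assignments
So 7 of the 36 assignments meet the threshold.

7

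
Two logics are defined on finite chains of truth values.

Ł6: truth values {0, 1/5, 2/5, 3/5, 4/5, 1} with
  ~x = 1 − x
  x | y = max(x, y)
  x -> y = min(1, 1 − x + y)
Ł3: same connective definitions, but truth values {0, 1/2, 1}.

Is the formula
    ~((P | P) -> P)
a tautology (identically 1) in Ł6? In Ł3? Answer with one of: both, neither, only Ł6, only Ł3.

neither

In Ł6: at P = 0 the value is 0 — not a tautology.
In Ł3: at P = 0 the value is 0 — not a tautology.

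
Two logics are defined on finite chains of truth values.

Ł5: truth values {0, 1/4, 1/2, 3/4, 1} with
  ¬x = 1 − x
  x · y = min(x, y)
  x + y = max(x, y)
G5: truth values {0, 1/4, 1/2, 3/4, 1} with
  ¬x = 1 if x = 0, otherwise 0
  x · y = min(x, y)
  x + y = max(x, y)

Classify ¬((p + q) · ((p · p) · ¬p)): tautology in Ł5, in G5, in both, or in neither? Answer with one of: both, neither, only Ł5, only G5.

only G5

In Ł5: at p = 1/4, q = 0 the value is 3/4 — not a tautology.
In G5: every assignment gives 1 — tautology.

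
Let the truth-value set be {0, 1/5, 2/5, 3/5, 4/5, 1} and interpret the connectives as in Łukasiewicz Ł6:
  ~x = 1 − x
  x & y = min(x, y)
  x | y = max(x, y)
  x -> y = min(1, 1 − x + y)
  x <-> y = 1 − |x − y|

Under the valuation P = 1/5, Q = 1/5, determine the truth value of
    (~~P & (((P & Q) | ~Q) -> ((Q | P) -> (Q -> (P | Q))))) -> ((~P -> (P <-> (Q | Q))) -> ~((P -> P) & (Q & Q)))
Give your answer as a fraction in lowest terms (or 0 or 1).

~P = ~1/5 = 4/5
~~P = ~4/5 = 1/5
P & Q = 1/5 & 1/5 = 1/5
~Q = ~1/5 = 4/5
(P & Q) | ~Q = 1/5 | 4/5 = 4/5
Q | P = 1/5 | 1/5 = 1/5
P | Q = 1/5 | 1/5 = 1/5
Q -> (P | Q) = 1/5 -> 1/5 = 1
(Q | P) -> (Q -> (P | Q)) = 1/5 -> 1 = 1
((P & Q) | ~Q) -> ((Q | P) -> (Q -> (P | Q))) = 4/5 -> 1 = 1
~~P & (((P & Q) | ~Q) -> ((Q | P) -> (Q -> (P | Q)))) = 1/5 & 1 = 1/5
~P = ~1/5 = 4/5
Q | Q = 1/5 | 1/5 = 1/5
P <-> (Q | Q) = 1/5 <-> 1/5 = 1
~P -> (P <-> (Q | Q)) = 4/5 -> 1 = 1
P -> P = 1/5 -> 1/5 = 1
Q & Q = 1/5 & 1/5 = 1/5
(P -> P) & (Q & Q) = 1 & 1/5 = 1/5
~((P -> P) & (Q & Q)) = ~1/5 = 4/5
(~P -> (P <-> (Q | Q))) -> ~((P -> P) & (Q & Q)) = 1 -> 4/5 = 4/5
(~~P & (((P & Q) | ~Q) -> ((Q | P) -> (Q -> (P | Q))))) -> ((~P -> (P <-> (Q | Q))) -> ~((P -> P) & (Q & Q))) = 1/5 -> 4/5 = 1

1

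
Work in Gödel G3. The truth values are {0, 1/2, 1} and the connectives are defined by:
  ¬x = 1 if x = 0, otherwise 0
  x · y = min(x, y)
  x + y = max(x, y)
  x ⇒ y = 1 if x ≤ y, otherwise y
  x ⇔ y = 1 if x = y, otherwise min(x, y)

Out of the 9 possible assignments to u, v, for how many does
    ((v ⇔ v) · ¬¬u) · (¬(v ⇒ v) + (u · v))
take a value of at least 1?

1

u = 0, v = 0 ↦ 0  <
u = 0, v = 1/2 ↦ 0  <
u = 0, v = 1 ↦ 0  <
u = 1/2, v = 0 ↦ 0  <
u = 1/2, v = 1/2 ↦ 1/2  <
u = 1/2, v = 1 ↦ 1/2  <
u = 1, v = 0 ↦ 0  <
u = 1, v = 1/2 ↦ 1/2  <
u = 1, v = 1 ↦ 1  ≥
So 1 of the 9 assignments meets the threshold.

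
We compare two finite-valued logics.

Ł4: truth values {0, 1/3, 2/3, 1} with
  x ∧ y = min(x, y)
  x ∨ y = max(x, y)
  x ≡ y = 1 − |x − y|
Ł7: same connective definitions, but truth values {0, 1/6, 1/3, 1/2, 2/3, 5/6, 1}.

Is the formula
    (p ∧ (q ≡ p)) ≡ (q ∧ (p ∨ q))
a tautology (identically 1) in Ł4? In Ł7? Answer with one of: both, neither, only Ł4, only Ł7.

neither

In Ł4: at p = 0, q = 1/3 the value is 2/3 — not a tautology.
In Ł7: at p = 0, q = 1/6 the value is 5/6 — not a tautology.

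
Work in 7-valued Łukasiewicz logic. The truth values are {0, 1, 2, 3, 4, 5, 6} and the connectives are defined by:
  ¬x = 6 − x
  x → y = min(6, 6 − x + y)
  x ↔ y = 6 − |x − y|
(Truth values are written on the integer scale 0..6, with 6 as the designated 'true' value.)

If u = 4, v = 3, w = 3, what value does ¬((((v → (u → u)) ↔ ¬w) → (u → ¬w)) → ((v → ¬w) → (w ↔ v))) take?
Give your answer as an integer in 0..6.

u → u = 4 → 4 = 6
v → (u → u) = 3 → 6 = 6
¬w = ¬3 = 3
(v → (u → u)) ↔ ¬w = 6 ↔ 3 = 3
¬w = ¬3 = 3
u → ¬w = 4 → 3 = 5
((v → (u → u)) ↔ ¬w) → (u → ¬w) = 3 → 5 = 6
¬w = ¬3 = 3
v → ¬w = 3 → 3 = 6
w ↔ v = 3 ↔ 3 = 6
(v → ¬w) → (w ↔ v) = 6 → 6 = 6
(((v → (u → u)) ↔ ¬w) → (u → ¬w)) → ((v → ¬w) → (w ↔ v)) = 6 → 6 = 6
¬((((v → (u → u)) ↔ ¬w) → (u → ¬w)) → ((v → ¬w) → (w ↔ v))) = ¬6 = 0

0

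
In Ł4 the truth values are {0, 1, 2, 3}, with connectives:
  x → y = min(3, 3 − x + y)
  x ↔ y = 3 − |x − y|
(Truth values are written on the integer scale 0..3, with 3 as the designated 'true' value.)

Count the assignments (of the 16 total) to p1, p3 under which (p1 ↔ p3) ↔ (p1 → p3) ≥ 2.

p1 = 0, p3 = 0 ↦ 3  ≥
p1 = 0, p3 = 1 ↦ 2  ≥
p1 = 0, p3 = 2 ↦ 1  <
p1 = 0, p3 = 3 ↦ 0  <
p1 = 1, p3 = 0 ↦ 3  ≥
p1 = 1, p3 = 1 ↦ 3  ≥
p1 = 1, p3 = 2 ↦ 2  ≥
p1 = 1, p3 = 3 ↦ 1  <
p1 = 2, p3 = 0 ↦ 3  ≥
p1 = 2, p3 = 1 ↦ 3  ≥
p1 = 2, p3 = 2 ↦ 3  ≥
p1 = 2, p3 = 3 ↦ 2  ≥
p1 = 3, p3 = 0 ↦ 3  ≥
p1 = 3, p3 = 1 ↦ 3  ≥
p1 = 3, p3 = 2 ↦ 3  ≥
p1 = 3, p3 = 3 ↦ 3  ≥
So 13 of the 16 assignments meet the threshold.

13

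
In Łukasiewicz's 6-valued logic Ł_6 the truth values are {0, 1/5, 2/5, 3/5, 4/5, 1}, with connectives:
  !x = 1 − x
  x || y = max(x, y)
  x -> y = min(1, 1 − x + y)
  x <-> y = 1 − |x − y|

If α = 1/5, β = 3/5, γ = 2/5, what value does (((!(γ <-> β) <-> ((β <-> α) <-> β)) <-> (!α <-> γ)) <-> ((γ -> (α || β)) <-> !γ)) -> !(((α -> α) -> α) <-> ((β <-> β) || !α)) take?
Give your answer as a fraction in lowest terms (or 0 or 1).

γ <-> β = 2/5 <-> 3/5 = 4/5
!(γ <-> β) = !4/5 = 1/5
β <-> α = 3/5 <-> 1/5 = 3/5
(β <-> α) <-> β = 3/5 <-> 3/5 = 1
!(γ <-> β) <-> ((β <-> α) <-> β) = 1/5 <-> 1 = 1/5
!α = !1/5 = 4/5
!α <-> γ = 4/5 <-> 2/5 = 3/5
(!(γ <-> β) <-> ((β <-> α) <-> β)) <-> (!α <-> γ) = 1/5 <-> 3/5 = 3/5
α || β = 1/5 || 3/5 = 3/5
γ -> (α || β) = 2/5 -> 3/5 = 1
!γ = !2/5 = 3/5
(γ -> (α || β)) <-> !γ = 1 <-> 3/5 = 3/5
((!(γ <-> β) <-> ((β <-> α) <-> β)) <-> (!α <-> γ)) <-> ((γ -> (α || β)) <-> !γ) = 3/5 <-> 3/5 = 1
α -> α = 1/5 -> 1/5 = 1
(α -> α) -> α = 1 -> 1/5 = 1/5
β <-> β = 3/5 <-> 3/5 = 1
!α = !1/5 = 4/5
(β <-> β) || !α = 1 || 4/5 = 1
((α -> α) -> α) <-> ((β <-> β) || !α) = 1/5 <-> 1 = 1/5
!(((α -> α) -> α) <-> ((β <-> β) || !α)) = !1/5 = 4/5
(((!(γ <-> β) <-> ((β <-> α) <-> β)) <-> (!α <-> γ)) <-> ((γ -> (α || β)) <-> !γ)) -> !(((α -> α) -> α) <-> ((β <-> β) || !α)) = 1 -> 4/5 = 4/5

4/5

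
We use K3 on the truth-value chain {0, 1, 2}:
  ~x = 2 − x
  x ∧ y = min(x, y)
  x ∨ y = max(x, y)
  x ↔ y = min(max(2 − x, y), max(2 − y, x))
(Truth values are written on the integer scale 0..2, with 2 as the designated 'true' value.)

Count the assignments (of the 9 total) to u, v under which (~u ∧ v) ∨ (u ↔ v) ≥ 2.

3

u = 0, v = 0 ↦ 2  ≥
u = 0, v = 1 ↦ 1  <
u = 0, v = 2 ↦ 2  ≥
u = 1, v = 0 ↦ 1  <
u = 1, v = 1 ↦ 1  <
u = 1, v = 2 ↦ 1  <
u = 2, v = 0 ↦ 0  <
u = 2, v = 1 ↦ 1  <
u = 2, v = 2 ↦ 2  ≥
So 3 of the 9 assignments meet the threshold.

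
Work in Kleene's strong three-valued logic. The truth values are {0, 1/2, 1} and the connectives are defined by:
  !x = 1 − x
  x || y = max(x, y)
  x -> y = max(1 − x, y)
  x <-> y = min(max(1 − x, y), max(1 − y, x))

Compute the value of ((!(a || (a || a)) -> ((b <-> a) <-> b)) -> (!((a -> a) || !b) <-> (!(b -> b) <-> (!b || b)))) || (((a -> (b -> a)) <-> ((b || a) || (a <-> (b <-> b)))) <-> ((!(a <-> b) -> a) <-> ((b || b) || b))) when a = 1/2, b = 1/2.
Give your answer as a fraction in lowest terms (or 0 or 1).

a || a = 1/2 || 1/2 = 1/2
a || (a || a) = 1/2 || 1/2 = 1/2
!(a || (a || a)) = !1/2 = 1/2
b <-> a = 1/2 <-> 1/2 = 1/2
(b <-> a) <-> b = 1/2 <-> 1/2 = 1/2
!(a || (a || a)) -> ((b <-> a) <-> b) = 1/2 -> 1/2 = 1/2
a -> a = 1/2 -> 1/2 = 1/2
!b = !1/2 = 1/2
(a -> a) || !b = 1/2 || 1/2 = 1/2
!((a -> a) || !b) = !1/2 = 1/2
b -> b = 1/2 -> 1/2 = 1/2
!(b -> b) = !1/2 = 1/2
!b = !1/2 = 1/2
!b || b = 1/2 || 1/2 = 1/2
!(b -> b) <-> (!b || b) = 1/2 <-> 1/2 = 1/2
!((a -> a) || !b) <-> (!(b -> b) <-> (!b || b)) = 1/2 <-> 1/2 = 1/2
(!(a || (a || a)) -> ((b <-> a) <-> b)) -> (!((a -> a) || !b) <-> (!(b -> b) <-> (!b || b))) = 1/2 -> 1/2 = 1/2
b -> a = 1/2 -> 1/2 = 1/2
a -> (b -> a) = 1/2 -> 1/2 = 1/2
b || a = 1/2 || 1/2 = 1/2
b <-> b = 1/2 <-> 1/2 = 1/2
a <-> (b <-> b) = 1/2 <-> 1/2 = 1/2
(b || a) || (a <-> (b <-> b)) = 1/2 || 1/2 = 1/2
(a -> (b -> a)) <-> ((b || a) || (a <-> (b <-> b))) = 1/2 <-> 1/2 = 1/2
a <-> b = 1/2 <-> 1/2 = 1/2
!(a <-> b) = !1/2 = 1/2
!(a <-> b) -> a = 1/2 -> 1/2 = 1/2
b || b = 1/2 || 1/2 = 1/2
(b || b) || b = 1/2 || 1/2 = 1/2
(!(a <-> b) -> a) <-> ((b || b) || b) = 1/2 <-> 1/2 = 1/2
((a -> (b -> a)) <-> ((b || a) || (a <-> (b <-> b)))) <-> ((!(a <-> b) -> a) <-> ((b || b) || b)) = 1/2 <-> 1/2 = 1/2
((!(a || (a || a)) -> ((b <-> a) <-> b)) -> (!((a -> a) || !b) <-> (!(b -> b) <-> (!b || b)))) || (((a -> (b -> a)) <-> ((b || a) || (a <-> (b <-> b)))) <-> ((!(a <-> b) -> a) <-> ((b || b) || b))) = 1/2 || 1/2 = 1/2

1/2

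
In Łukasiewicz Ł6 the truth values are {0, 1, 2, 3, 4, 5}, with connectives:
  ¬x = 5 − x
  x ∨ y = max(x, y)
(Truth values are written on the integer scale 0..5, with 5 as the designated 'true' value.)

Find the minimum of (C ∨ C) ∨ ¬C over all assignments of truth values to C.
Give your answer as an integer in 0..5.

3

Take C = 2:
C ∨ C = 2 ∨ 2 = 2
¬C = ¬2 = 3
(C ∨ C) ∨ ¬C = 2 ∨ 3 = 3
No assignment yields a value below 3, so this is the minimum.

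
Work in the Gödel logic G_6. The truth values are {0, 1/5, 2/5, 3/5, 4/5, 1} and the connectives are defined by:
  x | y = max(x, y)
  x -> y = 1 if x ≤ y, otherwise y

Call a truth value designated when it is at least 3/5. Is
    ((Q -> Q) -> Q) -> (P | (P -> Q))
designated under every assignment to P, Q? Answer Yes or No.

At P = 3/5, Q = 4/5, for instance:
Q -> Q = 4/5 -> 4/5 = 1
(Q -> Q) -> Q = 1 -> 4/5 = 4/5
P -> Q = 3/5 -> 4/5 = 1
P | (P -> Q) = 3/5 | 1 = 1
((Q -> Q) -> Q) -> (P | (P -> Q)) = 4/5 -> 1 = 1
and checking the remaining 35 assignments likewise gives ≥ 3/5 in every case.

Yes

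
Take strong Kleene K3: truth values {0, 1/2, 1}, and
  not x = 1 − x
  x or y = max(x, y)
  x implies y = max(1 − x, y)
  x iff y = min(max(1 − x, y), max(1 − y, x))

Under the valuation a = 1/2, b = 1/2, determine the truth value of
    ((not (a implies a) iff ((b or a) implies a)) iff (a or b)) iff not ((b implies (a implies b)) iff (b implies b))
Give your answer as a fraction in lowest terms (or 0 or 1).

1/2

a implies a = 1/2 implies 1/2 = 1/2
not (a implies a) = not 1/2 = 1/2
b or a = 1/2 or 1/2 = 1/2
(b or a) implies a = 1/2 implies 1/2 = 1/2
not (a implies a) iff ((b or a) implies a) = 1/2 iff 1/2 = 1/2
a or b = 1/2 or 1/2 = 1/2
(not (a implies a) iff ((b or a) implies a)) iff (a or b) = 1/2 iff 1/2 = 1/2
a implies b = 1/2 implies 1/2 = 1/2
b implies (a implies b) = 1/2 implies 1/2 = 1/2
b implies b = 1/2 implies 1/2 = 1/2
(b implies (a implies b)) iff (b implies b) = 1/2 iff 1/2 = 1/2
not ((b implies (a implies b)) iff (b implies b)) = not 1/2 = 1/2
((not (a implies a) iff ((b or a) implies a)) iff (a or b)) iff not ((b implies (a implies b)) iff (b implies b)) = 1/2 iff 1/2 = 1/2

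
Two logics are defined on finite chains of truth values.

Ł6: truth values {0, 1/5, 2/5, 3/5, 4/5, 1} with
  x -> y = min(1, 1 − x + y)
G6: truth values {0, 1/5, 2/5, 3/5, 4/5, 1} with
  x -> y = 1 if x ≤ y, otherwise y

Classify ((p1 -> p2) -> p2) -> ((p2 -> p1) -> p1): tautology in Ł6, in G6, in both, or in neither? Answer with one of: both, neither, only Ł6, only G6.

only Ł6

In Ł6: every assignment gives 1 — tautology.
In G6: at p1 = 1/5, p2 = 0 the value is 1/5 — not a tautology.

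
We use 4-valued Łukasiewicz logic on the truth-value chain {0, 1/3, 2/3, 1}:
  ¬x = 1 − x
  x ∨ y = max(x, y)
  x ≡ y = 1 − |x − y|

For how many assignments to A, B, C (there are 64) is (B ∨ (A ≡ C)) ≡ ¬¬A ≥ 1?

17

value 1: 17 assignments (counts)
value 2/3: 24 assignments
value 1/3: 15 assignments
value 0: 8 assignments
So 17 of the 64 assignments meet the threshold.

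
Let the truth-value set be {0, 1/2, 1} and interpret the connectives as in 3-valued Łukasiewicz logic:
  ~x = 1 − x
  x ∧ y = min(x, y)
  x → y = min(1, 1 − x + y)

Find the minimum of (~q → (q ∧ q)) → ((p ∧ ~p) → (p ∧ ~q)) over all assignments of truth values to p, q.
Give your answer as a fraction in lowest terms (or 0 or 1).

Take p = 1/2, q = 1:
~q = ~1 = 0
q ∧ q = 1 ∧ 1 = 1
~q → (q ∧ q) = 0 → 1 = 1
~p = ~1/2 = 1/2
p ∧ ~p = 1/2 ∧ 1/2 = 1/2
~q = ~1 = 0
p ∧ ~q = 1/2 ∧ 0 = 0
(p ∧ ~p) → (p ∧ ~q) = 1/2 → 0 = 1/2
(~q → (q ∧ q)) → ((p ∧ ~p) → (p ∧ ~q)) = 1 → 1/2 = 1/2
No assignment yields a value below 1/2, so this is the minimum.

1/2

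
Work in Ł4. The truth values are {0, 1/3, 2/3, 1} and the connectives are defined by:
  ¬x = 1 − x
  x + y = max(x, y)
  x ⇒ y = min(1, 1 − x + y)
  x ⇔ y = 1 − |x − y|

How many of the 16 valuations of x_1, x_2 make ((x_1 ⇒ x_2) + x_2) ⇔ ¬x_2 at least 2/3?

7

x_1 = 0, x_2 = 0 ↦ 1  ≥
x_1 = 0, x_2 = 1/3 ↦ 2/3  ≥
x_1 = 0, x_2 = 2/3 ↦ 1/3  <
x_1 = 0, x_2 = 1 ↦ 0  <
x_1 = 1/3, x_2 = 0 ↦ 2/3  ≥
x_1 = 1/3, x_2 = 1/3 ↦ 2/3  ≥
x_1 = 1/3, x_2 = 2/3 ↦ 1/3  <
x_1 = 1/3, x_2 = 1 ↦ 0  <
x_1 = 2/3, x_2 = 0 ↦ 1/3  <
x_1 = 2/3, x_2 = 1/3 ↦ 1  ≥
x_1 = 2/3, x_2 = 2/3 ↦ 1/3  <
x_1 = 2/3, x_2 = 1 ↦ 0  <
x_1 = 1, x_2 = 0 ↦ 0  <
x_1 = 1, x_2 = 1/3 ↦ 2/3  ≥
x_1 = 1, x_2 = 2/3 ↦ 2/3  ≥
x_1 = 1, x_2 = 1 ↦ 0  <
So 7 of the 16 assignments meet the threshold.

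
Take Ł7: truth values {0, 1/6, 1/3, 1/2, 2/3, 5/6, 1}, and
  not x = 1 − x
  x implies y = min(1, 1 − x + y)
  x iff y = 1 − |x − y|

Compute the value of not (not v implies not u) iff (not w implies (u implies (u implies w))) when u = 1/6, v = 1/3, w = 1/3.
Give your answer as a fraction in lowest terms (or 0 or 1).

0

not v = not 1/3 = 2/3
not u = not 1/6 = 5/6
not v implies not u = 2/3 implies 5/6 = 1
not (not v implies not u) = not 1 = 0
not w = not 1/3 = 2/3
u implies w = 1/6 implies 1/3 = 1
u implies (u implies w) = 1/6 implies 1 = 1
not w implies (u implies (u implies w)) = 2/3 implies 1 = 1
not (not v implies not u) iff (not w implies (u implies (u implies w))) = 0 iff 1 = 0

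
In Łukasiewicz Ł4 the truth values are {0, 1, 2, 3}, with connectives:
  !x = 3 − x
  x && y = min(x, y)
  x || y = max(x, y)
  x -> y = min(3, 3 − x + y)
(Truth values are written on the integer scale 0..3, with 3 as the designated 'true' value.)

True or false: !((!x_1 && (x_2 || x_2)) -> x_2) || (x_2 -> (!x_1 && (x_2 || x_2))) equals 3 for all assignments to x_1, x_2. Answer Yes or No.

No

Counterexample: take x_1 = 1, x_2 = 3.
!x_1 = !1 = 2
x_2 || x_2 = 3 || 3 = 3
!x_1 && (x_2 || x_2) = 2 && 3 = 2
(!x_1 && (x_2 || x_2)) -> x_2 = 2 -> 3 = 3
!((!x_1 && (x_2 || x_2)) -> x_2) = !3 = 0
x_2 -> (!x_1 && (x_2 || x_2)) = 3 -> 2 = 2
!((!x_1 && (x_2 || x_2)) -> x_2) || (x_2 -> (!x_1 && (x_2 || x_2))) = 0 || 2 = 2
This gives 2 ≠ 3.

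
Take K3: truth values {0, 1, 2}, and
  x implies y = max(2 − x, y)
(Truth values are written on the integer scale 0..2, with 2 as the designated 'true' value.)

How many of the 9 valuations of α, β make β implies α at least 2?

α = 0, β = 0 ↦ 2  ≥
α = 0, β = 1 ↦ 1  <
α = 0, β = 2 ↦ 0  <
α = 1, β = 0 ↦ 2  ≥
α = 1, β = 1 ↦ 1  <
α = 1, β = 2 ↦ 1  <
α = 2, β = 0 ↦ 2  ≥
α = 2, β = 1 ↦ 2  ≥
α = 2, β = 2 ↦ 2  ≥
So 5 of the 9 assignments meet the threshold.

5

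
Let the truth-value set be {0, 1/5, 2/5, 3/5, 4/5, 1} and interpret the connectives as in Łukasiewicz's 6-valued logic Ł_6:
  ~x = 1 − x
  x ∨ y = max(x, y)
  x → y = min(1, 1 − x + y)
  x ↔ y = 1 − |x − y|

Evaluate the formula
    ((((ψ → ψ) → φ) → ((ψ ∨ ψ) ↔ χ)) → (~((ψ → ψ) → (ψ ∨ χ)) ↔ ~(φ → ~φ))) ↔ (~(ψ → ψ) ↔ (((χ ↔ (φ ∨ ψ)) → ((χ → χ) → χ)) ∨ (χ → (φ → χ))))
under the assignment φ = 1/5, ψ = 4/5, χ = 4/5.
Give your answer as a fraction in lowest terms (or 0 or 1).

ψ → ψ = 4/5 → 4/5 = 1
(ψ → ψ) → φ = 1 → 1/5 = 1/5
ψ ∨ ψ = 4/5 ∨ 4/5 = 4/5
(ψ ∨ ψ) ↔ χ = 4/5 ↔ 4/5 = 1
((ψ → ψ) → φ) → ((ψ ∨ ψ) ↔ χ) = 1/5 → 1 = 1
ψ → ψ = 4/5 → 4/5 = 1
ψ ∨ χ = 4/5 ∨ 4/5 = 4/5
(ψ → ψ) → (ψ ∨ χ) = 1 → 4/5 = 4/5
~((ψ → ψ) → (ψ ∨ χ)) = ~4/5 = 1/5
~φ = ~1/5 = 4/5
φ → ~φ = 1/5 → 4/5 = 1
~(φ → ~φ) = ~1 = 0
~((ψ → ψ) → (ψ ∨ χ)) ↔ ~(φ → ~φ) = 1/5 ↔ 0 = 4/5
(((ψ → ψ) → φ) → ((ψ ∨ ψ) ↔ χ)) → (~((ψ → ψ) → (ψ ∨ χ)) ↔ ~(φ → ~φ)) = 1 → 4/5 = 4/5
ψ → ψ = 4/5 → 4/5 = 1
~(ψ → ψ) = ~1 = 0
φ ∨ ψ = 1/5 ∨ 4/5 = 4/5
χ ↔ (φ ∨ ψ) = 4/5 ↔ 4/5 = 1
χ → χ = 4/5 → 4/5 = 1
(χ → χ) → χ = 1 → 4/5 = 4/5
(χ ↔ (φ ∨ ψ)) → ((χ → χ) → χ) = 1 → 4/5 = 4/5
φ → χ = 1/5 → 4/5 = 1
χ → (φ → χ) = 4/5 → 1 = 1
((χ ↔ (φ ∨ ψ)) → ((χ → χ) → χ)) ∨ (χ → (φ → χ)) = 4/5 ∨ 1 = 1
~(ψ → ψ) ↔ (((χ ↔ (φ ∨ ψ)) → ((χ → χ) → χ)) ∨ (χ → (φ → χ))) = 0 ↔ 1 = 0
((((ψ → ψ) → φ) → ((ψ ∨ ψ) ↔ χ)) → (~((ψ → ψ) → (ψ ∨ χ)) ↔ ~(φ → ~φ))) ↔ (~(ψ → ψ) ↔ (((χ ↔ (φ ∨ ψ)) → ((χ → χ) → χ)) ∨ (χ → (φ → χ)))) = 4/5 ↔ 0 = 1/5

1/5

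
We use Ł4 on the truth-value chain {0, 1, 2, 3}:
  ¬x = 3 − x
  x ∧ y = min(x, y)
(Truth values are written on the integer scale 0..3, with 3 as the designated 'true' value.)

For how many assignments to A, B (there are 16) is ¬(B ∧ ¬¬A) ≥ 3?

7

A = 0, B = 0 ↦ 3  ≥
A = 0, B = 1 ↦ 3  ≥
A = 0, B = 2 ↦ 3  ≥
A = 0, B = 3 ↦ 3  ≥
A = 1, B = 0 ↦ 3  ≥
A = 1, B = 1 ↦ 2  <
A = 1, B = 2 ↦ 2  <
A = 1, B = 3 ↦ 2  <
A = 2, B = 0 ↦ 3  ≥
A = 2, B = 1 ↦ 2  <
A = 2, B = 2 ↦ 1  <
A = 2, B = 3 ↦ 1  <
A = 3, B = 0 ↦ 3  ≥
A = 3, B = 1 ↦ 2  <
A = 3, B = 2 ↦ 1  <
A = 3, B = 3 ↦ 0  <
So 7 of the 16 assignments meet the threshold.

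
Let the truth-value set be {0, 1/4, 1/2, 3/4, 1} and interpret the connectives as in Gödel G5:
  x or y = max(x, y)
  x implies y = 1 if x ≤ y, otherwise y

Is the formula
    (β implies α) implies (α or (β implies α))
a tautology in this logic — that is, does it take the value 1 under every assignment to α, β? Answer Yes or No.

At α = 1/4, β = 1/2, for instance:
β implies α = 1/2 implies 1/4 = 1/4
α or (β implies α) = 1/4 or 1/4 = 1/4
(β implies α) implies (α or (β implies α)) = 1/4 implies 1/4 = 1
and checking the remaining 24 assignments likewise gives ≥ 1 in every case.

Yes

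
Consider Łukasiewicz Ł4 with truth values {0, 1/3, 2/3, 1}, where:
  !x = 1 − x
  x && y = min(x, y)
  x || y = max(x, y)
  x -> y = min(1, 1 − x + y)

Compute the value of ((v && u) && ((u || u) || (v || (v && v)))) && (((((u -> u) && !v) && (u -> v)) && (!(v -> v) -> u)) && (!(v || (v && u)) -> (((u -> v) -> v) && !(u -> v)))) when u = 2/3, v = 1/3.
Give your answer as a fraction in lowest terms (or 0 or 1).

v && u = 1/3 && 2/3 = 1/3
u || u = 2/3 || 2/3 = 2/3
v && v = 1/3 && 1/3 = 1/3
v || (v && v) = 1/3 || 1/3 = 1/3
(u || u) || (v || (v && v)) = 2/3 || 1/3 = 2/3
(v && u) && ((u || u) || (v || (v && v))) = 1/3 && 2/3 = 1/3
u -> u = 2/3 -> 2/3 = 1
!v = !1/3 = 2/3
(u -> u) && !v = 1 && 2/3 = 2/3
u -> v = 2/3 -> 1/3 = 2/3
((u -> u) && !v) && (u -> v) = 2/3 && 2/3 = 2/3
v -> v = 1/3 -> 1/3 = 1
!(v -> v) = !1 = 0
!(v -> v) -> u = 0 -> 2/3 = 1
(((u -> u) && !v) && (u -> v)) && (!(v -> v) -> u) = 2/3 && 1 = 2/3
v && u = 1/3 && 2/3 = 1/3
v || (v && u) = 1/3 || 1/3 = 1/3
!(v || (v && u)) = !1/3 = 2/3
u -> v = 2/3 -> 1/3 = 2/3
(u -> v) -> v = 2/3 -> 1/3 = 2/3
u -> v = 2/3 -> 1/3 = 2/3
!(u -> v) = !2/3 = 1/3
((u -> v) -> v) && !(u -> v) = 2/3 && 1/3 = 1/3
!(v || (v && u)) -> (((u -> v) -> v) && !(u -> v)) = 2/3 -> 1/3 = 2/3
((((u -> u) && !v) && (u -> v)) && (!(v -> v) -> u)) && (!(v || (v && u)) -> (((u -> v) -> v) && !(u -> v))) = 2/3 && 2/3 = 2/3
((v && u) && ((u || u) || (v || (v && v)))) && (((((u -> u) && !v) && (u -> v)) && (!(v -> v) -> u)) && (!(v || (v && u)) -> (((u -> v) -> v) && !(u -> v)))) = 1/3 && 2/3 = 1/3

1/3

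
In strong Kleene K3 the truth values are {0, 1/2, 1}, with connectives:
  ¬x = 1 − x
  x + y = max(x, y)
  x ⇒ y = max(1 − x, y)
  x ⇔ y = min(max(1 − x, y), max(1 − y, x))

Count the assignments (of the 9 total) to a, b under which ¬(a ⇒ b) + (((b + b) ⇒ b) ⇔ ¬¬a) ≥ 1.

a = 0, b = 0 ↦ 0  <
a = 0, b = 1/2 ↦ 1/2  <
a = 0, b = 1 ↦ 0  <
a = 1/2, b = 0 ↦ 1/2  <
a = 1/2, b = 1/2 ↦ 1/2  <
a = 1/2, b = 1 ↦ 1/2  <
a = 1, b = 0 ↦ 1  ≥
a = 1, b = 1/2 ↦ 1/2  <
a = 1, b = 1 ↦ 1  ≥
So 2 of the 9 assignments meet the threshold.

2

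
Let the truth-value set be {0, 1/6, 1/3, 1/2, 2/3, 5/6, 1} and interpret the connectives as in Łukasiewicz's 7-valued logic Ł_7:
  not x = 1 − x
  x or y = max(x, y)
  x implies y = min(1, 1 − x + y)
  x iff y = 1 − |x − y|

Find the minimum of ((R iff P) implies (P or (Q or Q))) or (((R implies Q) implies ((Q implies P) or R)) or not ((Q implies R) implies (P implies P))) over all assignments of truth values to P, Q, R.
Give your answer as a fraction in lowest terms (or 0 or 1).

1/2

Take P = 0, Q = 1/2, R = 0:
R iff P = 0 iff 0 = 1
Q or Q = 1/2 or 1/2 = 1/2
P or (Q or Q) = 0 or 1/2 = 1/2
(R iff P) implies (P or (Q or Q)) = 1 implies 1/2 = 1/2
R implies Q = 0 implies 1/2 = 1
Q implies P = 1/2 implies 0 = 1/2
(Q implies P) or R = 1/2 or 0 = 1/2
(R implies Q) implies ((Q implies P) or R) = 1 implies 1/2 = 1/2
Q implies R = 1/2 implies 0 = 1/2
P implies P = 0 implies 0 = 1
(Q implies R) implies (P implies P) = 1/2 implies 1 = 1
not ((Q implies R) implies (P implies P)) = not 1 = 0
((R implies Q) implies ((Q implies P) or R)) or not ((Q implies R) implies (P implies P)) = 1/2 or 0 = 1/2
((R iff P) implies (P or (Q or Q))) or (((R implies Q) implies ((Q implies P) or R)) or not ((Q implies R) implies (P implies P))) = 1/2 or 1/2 = 1/2
No assignment yields a value below 1/2, so this is the minimum.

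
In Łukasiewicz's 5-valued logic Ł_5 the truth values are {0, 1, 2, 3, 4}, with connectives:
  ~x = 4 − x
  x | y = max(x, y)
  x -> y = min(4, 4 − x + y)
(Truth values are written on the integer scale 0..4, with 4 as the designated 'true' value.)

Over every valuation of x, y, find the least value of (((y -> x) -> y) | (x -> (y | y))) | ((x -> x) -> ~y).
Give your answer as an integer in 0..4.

2

Take x = 4, y = 2:
y -> x = 2 -> 4 = 4
(y -> x) -> y = 4 -> 2 = 2
y | y = 2 | 2 = 2
x -> (y | y) = 4 -> 2 = 2
((y -> x) -> y) | (x -> (y | y)) = 2 | 2 = 2
x -> x = 4 -> 4 = 4
~y = ~2 = 2
(x -> x) -> ~y = 4 -> 2 = 2
(((y -> x) -> y) | (x -> (y | y))) | ((x -> x) -> ~y) = 2 | 2 = 2
No assignment yields a value below 2, so this is the minimum.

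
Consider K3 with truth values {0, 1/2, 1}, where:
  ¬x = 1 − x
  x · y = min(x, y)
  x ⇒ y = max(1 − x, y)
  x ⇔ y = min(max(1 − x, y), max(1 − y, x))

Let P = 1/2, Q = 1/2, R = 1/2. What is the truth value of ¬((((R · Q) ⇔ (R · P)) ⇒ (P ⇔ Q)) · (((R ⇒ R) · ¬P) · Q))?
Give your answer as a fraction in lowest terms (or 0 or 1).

R · Q = 1/2 · 1/2 = 1/2
R · P = 1/2 · 1/2 = 1/2
(R · Q) ⇔ (R · P) = 1/2 ⇔ 1/2 = 1/2
P ⇔ Q = 1/2 ⇔ 1/2 = 1/2
((R · Q) ⇔ (R · P)) ⇒ (P ⇔ Q) = 1/2 ⇒ 1/2 = 1/2
R ⇒ R = 1/2 ⇒ 1/2 = 1/2
¬P = ¬1/2 = 1/2
(R ⇒ R) · ¬P = 1/2 · 1/2 = 1/2
((R ⇒ R) · ¬P) · Q = 1/2 · 1/2 = 1/2
(((R · Q) ⇔ (R · P)) ⇒ (P ⇔ Q)) · (((R ⇒ R) · ¬P) · Q) = 1/2 · 1/2 = 1/2
¬((((R · Q) ⇔ (R · P)) ⇒ (P ⇔ Q)) · (((R ⇒ R) · ¬P) · Q)) = ¬1/2 = 1/2

1/2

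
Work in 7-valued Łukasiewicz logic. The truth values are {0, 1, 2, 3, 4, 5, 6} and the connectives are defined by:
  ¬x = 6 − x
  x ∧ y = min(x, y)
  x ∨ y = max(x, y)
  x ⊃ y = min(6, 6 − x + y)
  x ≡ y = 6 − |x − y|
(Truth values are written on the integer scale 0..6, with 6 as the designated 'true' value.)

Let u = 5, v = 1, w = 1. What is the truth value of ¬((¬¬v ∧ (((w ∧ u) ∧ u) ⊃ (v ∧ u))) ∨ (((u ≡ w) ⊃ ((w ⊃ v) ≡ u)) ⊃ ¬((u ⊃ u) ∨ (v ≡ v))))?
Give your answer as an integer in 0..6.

¬v = ¬1 = 5
¬¬v = ¬5 = 1
w ∧ u = 1 ∧ 5 = 1
(w ∧ u) ∧ u = 1 ∧ 5 = 1
v ∧ u = 1 ∧ 5 = 1
((w ∧ u) ∧ u) ⊃ (v ∧ u) = 1 ⊃ 1 = 6
¬¬v ∧ (((w ∧ u) ∧ u) ⊃ (v ∧ u)) = 1 ∧ 6 = 1
u ≡ w = 5 ≡ 1 = 2
w ⊃ v = 1 ⊃ 1 = 6
(w ⊃ v) ≡ u = 6 ≡ 5 = 5
(u ≡ w) ⊃ ((w ⊃ v) ≡ u) = 2 ⊃ 5 = 6
u ⊃ u = 5 ⊃ 5 = 6
v ≡ v = 1 ≡ 1 = 6
(u ⊃ u) ∨ (v ≡ v) = 6 ∨ 6 = 6
¬((u ⊃ u) ∨ (v ≡ v)) = ¬6 = 0
((u ≡ w) ⊃ ((w ⊃ v) ≡ u)) ⊃ ¬((u ⊃ u) ∨ (v ≡ v)) = 6 ⊃ 0 = 0
(¬¬v ∧ (((w ∧ u) ∧ u) ⊃ (v ∧ u))) ∨ (((u ≡ w) ⊃ ((w ⊃ v) ≡ u)) ⊃ ¬((u ⊃ u) ∨ (v ≡ v))) = 1 ∨ 0 = 1
¬((¬¬v ∧ (((w ∧ u) ∧ u) ⊃ (v ∧ u))) ∨ (((u ≡ w) ⊃ ((w ⊃ v) ≡ u)) ⊃ ¬((u ⊃ u) ∨ (v ≡ v)))) = ¬1 = 5

5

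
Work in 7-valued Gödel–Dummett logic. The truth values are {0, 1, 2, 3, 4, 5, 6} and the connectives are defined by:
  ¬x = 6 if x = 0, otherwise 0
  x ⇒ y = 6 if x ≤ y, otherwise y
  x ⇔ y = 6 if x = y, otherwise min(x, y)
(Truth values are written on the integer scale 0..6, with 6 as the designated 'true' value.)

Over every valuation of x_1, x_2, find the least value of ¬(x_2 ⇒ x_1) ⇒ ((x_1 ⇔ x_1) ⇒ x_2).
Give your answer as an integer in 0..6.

1

Take x_1 = 0, x_2 = 1:
x_2 ⇒ x_1 = 1 ⇒ 0 = 0
¬(x_2 ⇒ x_1) = ¬0 = 6
x_1 ⇔ x_1 = 0 ⇔ 0 = 6
(x_1 ⇔ x_1) ⇒ x_2 = 6 ⇒ 1 = 1
¬(x_2 ⇒ x_1) ⇒ ((x_1 ⇔ x_1) ⇒ x_2) = 6 ⇒ 1 = 1
No assignment yields a value below 1, so this is the minimum.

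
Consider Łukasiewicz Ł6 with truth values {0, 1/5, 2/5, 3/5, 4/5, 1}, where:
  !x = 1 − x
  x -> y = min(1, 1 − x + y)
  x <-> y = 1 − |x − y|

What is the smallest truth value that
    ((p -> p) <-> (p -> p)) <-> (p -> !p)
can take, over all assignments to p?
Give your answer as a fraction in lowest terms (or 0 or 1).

Take p = 1:
p -> p = 1 -> 1 = 1
p -> p = 1 -> 1 = 1
(p -> p) <-> (p -> p) = 1 <-> 1 = 1
!p = !1 = 0
p -> !p = 1 -> 0 = 0
((p -> p) <-> (p -> p)) <-> (p -> !p) = 1 <-> 0 = 0
No assignment yields a value below 0, so this is the minimum.

0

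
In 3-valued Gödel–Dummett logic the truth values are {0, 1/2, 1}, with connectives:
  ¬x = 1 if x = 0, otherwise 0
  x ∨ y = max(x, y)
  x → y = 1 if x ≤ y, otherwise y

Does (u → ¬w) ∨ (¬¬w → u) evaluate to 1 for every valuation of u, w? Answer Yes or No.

No

Counterexample: take u = 1/2, w = 1/2.
¬w = ¬1/2 = 0
u → ¬w = 1/2 → 0 = 0
¬w = ¬1/2 = 0
¬¬w = ¬0 = 1
¬¬w → u = 1 → 1/2 = 1/2
(u → ¬w) ∨ (¬¬w → u) = 0 ∨ 1/2 = 1/2
This gives 1/2 ≠ 1.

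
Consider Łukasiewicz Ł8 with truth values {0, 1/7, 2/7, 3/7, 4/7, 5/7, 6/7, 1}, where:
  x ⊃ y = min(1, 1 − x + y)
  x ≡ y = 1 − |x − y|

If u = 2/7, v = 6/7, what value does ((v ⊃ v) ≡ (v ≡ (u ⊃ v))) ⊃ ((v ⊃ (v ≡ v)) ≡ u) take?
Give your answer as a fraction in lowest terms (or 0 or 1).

v ⊃ v = 6/7 ⊃ 6/7 = 1
u ⊃ v = 2/7 ⊃ 6/7 = 1
v ≡ (u ⊃ v) = 6/7 ≡ 1 = 6/7
(v ⊃ v) ≡ (v ≡ (u ⊃ v)) = 1 ≡ 6/7 = 6/7
v ≡ v = 6/7 ≡ 6/7 = 1
v ⊃ (v ≡ v) = 6/7 ⊃ 1 = 1
(v ⊃ (v ≡ v)) ≡ u = 1 ≡ 2/7 = 2/7
((v ⊃ v) ≡ (v ≡ (u ⊃ v))) ⊃ ((v ⊃ (v ≡ v)) ≡ u) = 6/7 ⊃ 2/7 = 3/7

3/7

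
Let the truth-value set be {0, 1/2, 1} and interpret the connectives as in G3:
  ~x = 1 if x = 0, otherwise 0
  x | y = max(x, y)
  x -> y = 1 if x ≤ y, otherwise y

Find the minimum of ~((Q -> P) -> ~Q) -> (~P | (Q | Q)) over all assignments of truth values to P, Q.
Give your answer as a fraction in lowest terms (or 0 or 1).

1/2

Take P = 1/2, Q = 1/2:
Q -> P = 1/2 -> 1/2 = 1
~Q = ~1/2 = 0
(Q -> P) -> ~Q = 1 -> 0 = 0
~((Q -> P) -> ~Q) = ~0 = 1
~P = ~1/2 = 0
Q | Q = 1/2 | 1/2 = 1/2
~P | (Q | Q) = 0 | 1/2 = 1/2
~((Q -> P) -> ~Q) -> (~P | (Q | Q)) = 1 -> 1/2 = 1/2
No assignment yields a value below 1/2, so this is the minimum.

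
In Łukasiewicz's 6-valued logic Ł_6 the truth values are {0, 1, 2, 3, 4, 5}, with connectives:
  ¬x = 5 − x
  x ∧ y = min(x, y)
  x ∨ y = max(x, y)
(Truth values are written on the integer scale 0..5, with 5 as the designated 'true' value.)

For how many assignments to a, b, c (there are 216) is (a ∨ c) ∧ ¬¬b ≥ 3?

81

value 5: 11 assignments (counts)
value 4: 29 assignments (counts)
value 3: 41 assignments (counts)
value 2: 47 assignments
value 1: 47 assignments
value 0: 41 assignments
So 81 of the 216 assignments meet the threshold.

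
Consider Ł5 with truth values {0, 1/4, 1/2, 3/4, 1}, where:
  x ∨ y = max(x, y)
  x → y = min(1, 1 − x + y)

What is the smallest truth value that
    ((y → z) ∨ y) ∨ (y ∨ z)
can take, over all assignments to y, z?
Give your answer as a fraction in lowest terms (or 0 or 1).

Take y = 1/2, z = 0:
y → z = 1/2 → 0 = 1/2
(y → z) ∨ y = 1/2 ∨ 1/2 = 1/2
y ∨ z = 1/2 ∨ 0 = 1/2
((y → z) ∨ y) ∨ (y ∨ z) = 1/2 ∨ 1/2 = 1/2
No assignment yields a value below 1/2, so this is the minimum.

1/2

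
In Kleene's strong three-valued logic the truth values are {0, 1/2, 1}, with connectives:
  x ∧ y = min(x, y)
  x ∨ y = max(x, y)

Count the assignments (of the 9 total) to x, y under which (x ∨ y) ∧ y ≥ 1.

3

x = 0, y = 0 ↦ 0  <
x = 0, y = 1/2 ↦ 1/2  <
x = 0, y = 1 ↦ 1  ≥
x = 1/2, y = 0 ↦ 0  <
x = 1/2, y = 1/2 ↦ 1/2  <
x = 1/2, y = 1 ↦ 1  ≥
x = 1, y = 0 ↦ 0  <
x = 1, y = 1/2 ↦ 1/2  <
x = 1, y = 1 ↦ 1  ≥
So 3 of the 9 assignments meet the threshold.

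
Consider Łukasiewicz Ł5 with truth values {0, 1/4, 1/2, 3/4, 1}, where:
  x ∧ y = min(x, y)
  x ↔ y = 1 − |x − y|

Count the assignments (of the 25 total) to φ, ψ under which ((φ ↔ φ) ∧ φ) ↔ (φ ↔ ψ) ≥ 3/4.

value 1: 7 assignments (counts)
value 3/4: 7 assignments (counts)
value 1/2: 6 assignments
value 1/4: 3 assignments
value 0: 2 assignments
So 14 of the 25 assignments meet the threshold.

14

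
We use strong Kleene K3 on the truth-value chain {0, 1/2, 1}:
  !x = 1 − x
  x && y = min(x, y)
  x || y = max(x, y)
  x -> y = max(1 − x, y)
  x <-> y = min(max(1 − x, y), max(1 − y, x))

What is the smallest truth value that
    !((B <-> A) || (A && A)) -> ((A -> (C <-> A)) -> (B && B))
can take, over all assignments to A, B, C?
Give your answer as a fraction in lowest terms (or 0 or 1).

1/2

Take A = 0, B = 1/2, C = 0:
B <-> A = 1/2 <-> 0 = 1/2
A && A = 0 && 0 = 0
(B <-> A) || (A && A) = 1/2 || 0 = 1/2
!((B <-> A) || (A && A)) = !1/2 = 1/2
C <-> A = 0 <-> 0 = 1
A -> (C <-> A) = 0 -> 1 = 1
B && B = 1/2 && 1/2 = 1/2
(A -> (C <-> A)) -> (B && B) = 1 -> 1/2 = 1/2
!((B <-> A) || (A && A)) -> ((A -> (C <-> A)) -> (B && B)) = 1/2 -> 1/2 = 1/2
No assignment yields a value below 1/2, so this is the minimum.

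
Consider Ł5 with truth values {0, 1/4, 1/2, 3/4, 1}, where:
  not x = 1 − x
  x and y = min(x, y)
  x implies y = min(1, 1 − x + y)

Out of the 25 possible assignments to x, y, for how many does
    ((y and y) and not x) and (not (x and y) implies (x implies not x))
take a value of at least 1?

1

value 1: 1 assignment (counts)
value 3/4: 3 assignments
value 1/2: 5 assignments
value 1/4: 7 assignments
value 0: 9 assignments
So 1 of the 25 assignments meets the threshold.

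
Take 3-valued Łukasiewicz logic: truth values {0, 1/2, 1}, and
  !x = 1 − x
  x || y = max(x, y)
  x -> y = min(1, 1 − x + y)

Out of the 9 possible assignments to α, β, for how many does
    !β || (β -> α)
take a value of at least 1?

6

α = 0, β = 0 ↦ 1  ≥
α = 0, β = 1/2 ↦ 1/2  <
α = 0, β = 1 ↦ 0  <
α = 1/2, β = 0 ↦ 1  ≥
α = 1/2, β = 1/2 ↦ 1  ≥
α = 1/2, β = 1 ↦ 1/2  <
α = 1, β = 0 ↦ 1  ≥
α = 1, β = 1/2 ↦ 1  ≥
α = 1, β = 1 ↦ 1  ≥
So 6 of the 9 assignments meet the threshold.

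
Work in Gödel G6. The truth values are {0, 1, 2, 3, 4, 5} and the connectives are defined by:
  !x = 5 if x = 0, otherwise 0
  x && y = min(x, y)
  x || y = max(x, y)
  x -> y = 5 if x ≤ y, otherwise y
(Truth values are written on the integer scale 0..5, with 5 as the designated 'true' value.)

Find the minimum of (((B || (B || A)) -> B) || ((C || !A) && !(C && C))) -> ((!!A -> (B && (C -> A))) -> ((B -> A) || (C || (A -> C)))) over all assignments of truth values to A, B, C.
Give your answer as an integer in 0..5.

Take A = 1, B = 2, C = 0:
B || A = 2 || 1 = 2
B || (B || A) = 2 || 2 = 2
(B || (B || A)) -> B = 2 -> 2 = 5
!A = !1 = 0
C || !A = 0 || 0 = 0
C && C = 0 && 0 = 0
!(C && C) = !0 = 5
(C || !A) && !(C && C) = 0 && 5 = 0
((B || (B || A)) -> B) || ((C || !A) && !(C && C)) = 5 || 0 = 5
!A = !1 = 0
!!A = !0 = 5
C -> A = 0 -> 1 = 5
B && (C -> A) = 2 && 5 = 2
!!A -> (B && (C -> A)) = 5 -> 2 = 2
B -> A = 2 -> 1 = 1
A -> C = 1 -> 0 = 0
C || (A -> C) = 0 || 0 = 0
(B -> A) || (C || (A -> C)) = 1 || 0 = 1
(!!A -> (B && (C -> A))) -> ((B -> A) || (C || (A -> C))) = 2 -> 1 = 1
(((B || (B || A)) -> B) || ((C || !A) && !(C && C))) -> ((!!A -> (B && (C -> A))) -> ((B -> A) || (C || (A -> C)))) = 5 -> 1 = 1
No assignment yields a value below 1, so this is the minimum.

1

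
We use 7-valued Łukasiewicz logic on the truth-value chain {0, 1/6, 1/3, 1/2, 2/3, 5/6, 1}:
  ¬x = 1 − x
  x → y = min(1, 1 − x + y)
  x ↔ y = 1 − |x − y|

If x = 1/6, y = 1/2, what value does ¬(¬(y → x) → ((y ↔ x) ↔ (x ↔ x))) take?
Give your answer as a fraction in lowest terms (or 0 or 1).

y → x = 1/2 → 1/6 = 2/3
¬(y → x) = ¬2/3 = 1/3
y ↔ x = 1/2 ↔ 1/6 = 2/3
x ↔ x = 1/6 ↔ 1/6 = 1
(y ↔ x) ↔ (x ↔ x) = 2/3 ↔ 1 = 2/3
¬(y → x) → ((y ↔ x) ↔ (x ↔ x)) = 1/3 → 2/3 = 1
¬(¬(y → x) → ((y ↔ x) ↔ (x ↔ x))) = ¬1 = 0

0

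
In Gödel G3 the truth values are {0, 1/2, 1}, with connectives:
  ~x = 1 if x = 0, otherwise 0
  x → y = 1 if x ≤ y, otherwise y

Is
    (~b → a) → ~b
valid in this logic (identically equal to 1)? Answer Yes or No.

Counterexample: take a = 0, b = 1/2.
~b = ~1/2 = 0
~b → a = 0 → 0 = 1
~b = ~1/2 = 0
(~b → a) → ~b = 1 → 0 = 0
This gives 0 ≠ 1.

No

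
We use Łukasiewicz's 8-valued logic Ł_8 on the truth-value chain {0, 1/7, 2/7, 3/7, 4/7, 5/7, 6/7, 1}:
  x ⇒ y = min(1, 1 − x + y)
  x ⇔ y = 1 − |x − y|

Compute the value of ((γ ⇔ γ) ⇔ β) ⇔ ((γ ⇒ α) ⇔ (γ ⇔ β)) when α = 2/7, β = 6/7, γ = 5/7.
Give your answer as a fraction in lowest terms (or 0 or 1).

6/7

γ ⇔ γ = 5/7 ⇔ 5/7 = 1
(γ ⇔ γ) ⇔ β = 1 ⇔ 6/7 = 6/7
γ ⇒ α = 5/7 ⇒ 2/7 = 4/7
γ ⇔ β = 5/7 ⇔ 6/7 = 6/7
(γ ⇒ α) ⇔ (γ ⇔ β) = 4/7 ⇔ 6/7 = 5/7
((γ ⇔ γ) ⇔ β) ⇔ ((γ ⇒ α) ⇔ (γ ⇔ β)) = 6/7 ⇔ 5/7 = 6/7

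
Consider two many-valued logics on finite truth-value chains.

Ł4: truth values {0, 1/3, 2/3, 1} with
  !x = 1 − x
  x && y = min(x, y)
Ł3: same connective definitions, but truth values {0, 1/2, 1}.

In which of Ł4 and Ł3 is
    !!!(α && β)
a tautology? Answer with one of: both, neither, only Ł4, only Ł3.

In Ł4: at α = 1/3, β = 1/3 the value is 2/3 — not a tautology.
In Ł3: at α = 1/2, β = 1/2 the value is 1/2 — not a tautology.

neither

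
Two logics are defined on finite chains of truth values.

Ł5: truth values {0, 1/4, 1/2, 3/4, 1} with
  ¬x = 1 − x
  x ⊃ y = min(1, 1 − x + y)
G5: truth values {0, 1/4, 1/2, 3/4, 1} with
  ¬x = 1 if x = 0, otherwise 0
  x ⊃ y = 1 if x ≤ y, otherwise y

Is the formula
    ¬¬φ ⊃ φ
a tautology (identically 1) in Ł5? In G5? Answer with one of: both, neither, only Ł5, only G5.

In Ł5: every assignment gives 1 — tautology.
In G5: at φ = 1/4 the value is 1/4 — not a tautology.

only Ł5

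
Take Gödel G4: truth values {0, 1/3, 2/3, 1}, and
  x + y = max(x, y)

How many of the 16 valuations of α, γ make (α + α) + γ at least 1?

7

α = 0, γ = 0 ↦ 0  <
α = 0, γ = 1/3 ↦ 1/3  <
α = 0, γ = 2/3 ↦ 2/3  <
α = 0, γ = 1 ↦ 1  ≥
α = 1/3, γ = 0 ↦ 1/3  <
α = 1/3, γ = 1/3 ↦ 1/3  <
α = 1/3, γ = 2/3 ↦ 2/3  <
α = 1/3, γ = 1 ↦ 1  ≥
α = 2/3, γ = 0 ↦ 2/3  <
α = 2/3, γ = 1/3 ↦ 2/3  <
α = 2/3, γ = 2/3 ↦ 2/3  <
α = 2/3, γ = 1 ↦ 1  ≥
α = 1, γ = 0 ↦ 1  ≥
α = 1, γ = 1/3 ↦ 1  ≥
α = 1, γ = 2/3 ↦ 1  ≥
α = 1, γ = 1 ↦ 1  ≥
So 7 of the 16 assignments meet the threshold.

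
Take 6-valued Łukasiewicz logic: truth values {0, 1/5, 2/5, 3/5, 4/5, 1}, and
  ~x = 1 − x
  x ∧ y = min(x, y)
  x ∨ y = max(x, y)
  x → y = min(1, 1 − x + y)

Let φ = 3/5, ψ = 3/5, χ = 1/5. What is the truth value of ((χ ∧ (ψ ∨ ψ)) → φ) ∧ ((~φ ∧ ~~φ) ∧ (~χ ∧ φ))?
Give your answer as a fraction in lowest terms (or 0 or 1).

2/5

ψ ∨ ψ = 3/5 ∨ 3/5 = 3/5
χ ∧ (ψ ∨ ψ) = 1/5 ∧ 3/5 = 1/5
(χ ∧ (ψ ∨ ψ)) → φ = 1/5 → 3/5 = 1
~φ = ~3/5 = 2/5
~φ = ~3/5 = 2/5
~~φ = ~2/5 = 3/5
~φ ∧ ~~φ = 2/5 ∧ 3/5 = 2/5
~χ = ~1/5 = 4/5
~χ ∧ φ = 4/5 ∧ 3/5 = 3/5
(~φ ∧ ~~φ) ∧ (~χ ∧ φ) = 2/5 ∧ 3/5 = 2/5
((χ ∧ (ψ ∨ ψ)) → φ) ∧ ((~φ ∧ ~~φ) ∧ (~χ ∧ φ)) = 1 ∧ 2/5 = 2/5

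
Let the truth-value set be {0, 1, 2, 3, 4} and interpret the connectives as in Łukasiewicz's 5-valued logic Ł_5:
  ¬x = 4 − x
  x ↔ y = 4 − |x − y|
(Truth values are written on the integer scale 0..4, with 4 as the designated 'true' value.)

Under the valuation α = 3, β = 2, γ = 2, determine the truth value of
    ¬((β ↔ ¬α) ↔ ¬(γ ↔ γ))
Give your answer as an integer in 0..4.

3

¬α = ¬3 = 1
β ↔ ¬α = 2 ↔ 1 = 3
γ ↔ γ = 2 ↔ 2 = 4
¬(γ ↔ γ) = ¬4 = 0
(β ↔ ¬α) ↔ ¬(γ ↔ γ) = 3 ↔ 0 = 1
¬((β ↔ ¬α) ↔ ¬(γ ↔ γ)) = ¬1 = 3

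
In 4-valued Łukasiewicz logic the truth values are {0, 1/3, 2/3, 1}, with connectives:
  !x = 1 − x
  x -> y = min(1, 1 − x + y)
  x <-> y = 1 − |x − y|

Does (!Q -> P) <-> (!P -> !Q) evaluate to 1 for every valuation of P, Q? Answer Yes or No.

No

Counterexample: take P = 0, Q = 0.
!Q = !0 = 1
!Q -> P = 1 -> 0 = 0
!P = !0 = 1
!Q = !0 = 1
!P -> !Q = 1 -> 1 = 1
(!Q -> P) <-> (!P -> !Q) = 0 <-> 1 = 0
This gives 0 ≠ 1.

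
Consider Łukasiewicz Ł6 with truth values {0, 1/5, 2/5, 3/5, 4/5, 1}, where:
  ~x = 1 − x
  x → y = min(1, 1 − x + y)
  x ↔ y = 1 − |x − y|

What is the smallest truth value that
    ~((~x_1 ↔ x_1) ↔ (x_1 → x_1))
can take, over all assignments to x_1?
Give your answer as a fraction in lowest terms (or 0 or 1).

1/5

Take x_1 = 2/5:
~x_1 = ~2/5 = 3/5
~x_1 ↔ x_1 = 3/5 ↔ 2/5 = 4/5
x_1 → x_1 = 2/5 → 2/5 = 1
(~x_1 ↔ x_1) ↔ (x_1 → x_1) = 4/5 ↔ 1 = 4/5
~((~x_1 ↔ x_1) ↔ (x_1 → x_1)) = ~4/5 = 1/5
No assignment yields a value below 1/5, so this is the minimum.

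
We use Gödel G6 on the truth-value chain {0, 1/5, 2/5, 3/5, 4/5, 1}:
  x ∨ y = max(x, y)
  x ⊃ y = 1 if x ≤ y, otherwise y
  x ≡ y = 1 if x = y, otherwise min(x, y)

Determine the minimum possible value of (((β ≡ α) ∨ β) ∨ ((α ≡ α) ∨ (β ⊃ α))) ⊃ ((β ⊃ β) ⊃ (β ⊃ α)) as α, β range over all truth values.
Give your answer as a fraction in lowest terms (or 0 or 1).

0

Take α = 0, β = 1/5:
β ≡ α = 1/5 ≡ 0 = 0
(β ≡ α) ∨ β = 0 ∨ 1/5 = 1/5
α ≡ α = 0 ≡ 0 = 1
β ⊃ α = 1/5 ⊃ 0 = 0
(α ≡ α) ∨ (β ⊃ α) = 1 ∨ 0 = 1
((β ≡ α) ∨ β) ∨ ((α ≡ α) ∨ (β ⊃ α)) = 1/5 ∨ 1 = 1
β ⊃ β = 1/5 ⊃ 1/5 = 1
β ⊃ α = 1/5 ⊃ 0 = 0
(β ⊃ β) ⊃ (β ⊃ α) = 1 ⊃ 0 = 0
(((β ≡ α) ∨ β) ∨ ((α ≡ α) ∨ (β ⊃ α))) ⊃ ((β ⊃ β) ⊃ (β ⊃ α)) = 1 ⊃ 0 = 0
No assignment yields a value below 0, so this is the minimum.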